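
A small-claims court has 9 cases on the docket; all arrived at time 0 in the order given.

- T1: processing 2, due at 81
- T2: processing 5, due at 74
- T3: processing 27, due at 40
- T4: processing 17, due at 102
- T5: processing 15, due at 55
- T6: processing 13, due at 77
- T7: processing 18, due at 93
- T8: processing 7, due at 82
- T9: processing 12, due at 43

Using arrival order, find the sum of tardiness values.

FIFO (arrival order): T1 T2 T3 T4 T5 T6 T7 T8 T9.
T1: 0→2, due 81, tardiness 0
T2: 2→7, due 74, tardiness 0
T3: 7→34, due 40, tardiness 0
T4: 34→51, due 102, tardiness 0
T5: 51→66, due 55, tardiness 11
T6: 66→79, due 77, tardiness 2
T7: 79→97, due 93, tardiness 4
T8: 97→104, due 82, tardiness 22
T9: 104→116, due 43, tardiness 73
Sum = 0+0+0+0+11+2+4+22+73 = 112.

112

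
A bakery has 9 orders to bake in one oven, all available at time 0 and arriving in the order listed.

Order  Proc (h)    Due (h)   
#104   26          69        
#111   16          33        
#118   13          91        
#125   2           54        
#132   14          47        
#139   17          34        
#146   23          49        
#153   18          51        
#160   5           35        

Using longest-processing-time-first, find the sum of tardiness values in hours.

413

LPT (decreasing processing time): #104 #146 #153 #139 #111 #132 #118 #160 #125.
#104: 0→26, due 69, tardiness 0
#146: 26→49, due 49, tardiness 0
#153: 49→67, due 51, tardiness 16
#139: 67→84, due 34, tardiness 50
#111: 84→100, due 33, tardiness 67
#132: 100→114, due 47, tardiness 67
#118: 114→127, due 91, tardiness 36
#160: 127→132, due 35, tardiness 97
#125: 132→134, due 54, tardiness 80
Sum = 0+0+16+50+67+67+36+97+80 = 413.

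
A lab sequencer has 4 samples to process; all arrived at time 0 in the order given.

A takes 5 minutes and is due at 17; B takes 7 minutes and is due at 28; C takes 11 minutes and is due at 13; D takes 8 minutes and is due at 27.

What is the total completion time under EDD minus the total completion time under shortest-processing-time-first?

14

EDD (increasing due date): C A D B.
C: 0→11
A: 11→16
D: 16→24
B: 24→31
Sum = 11+16+24+31 = 82.
SPT (increasing processing time): A B D C.
A: 0→5
B: 5→12
D: 12→20
C: 20→31
Sum = 5+12+20+31 = 68.
Difference = 82 − 68 = 14.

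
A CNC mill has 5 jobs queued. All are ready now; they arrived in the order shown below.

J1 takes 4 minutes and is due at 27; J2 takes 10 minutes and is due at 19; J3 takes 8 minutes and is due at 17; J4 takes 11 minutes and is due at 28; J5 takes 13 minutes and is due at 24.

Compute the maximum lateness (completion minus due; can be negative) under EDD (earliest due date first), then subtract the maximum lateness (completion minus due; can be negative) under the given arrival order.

EDD (increasing due date): J3 J2 J5 J1 J4.
J3: 0→8, due 17, lateness -9
J2: 8→18, due 19, lateness -1
J5: 18→31, due 24, lateness 7
J1: 31→35, due 27, lateness 8
J4: 35→46, due 28, lateness 18
Maximum = 18.
FIFO (arrival order): J1 J2 J3 J4 J5.
J1: 0→4, due 27, lateness -23
J2: 4→14, due 19, lateness -5
J3: 14→22, due 17, lateness 5
J4: 22→33, due 28, lateness 5
J5: 33→46, due 24, lateness 22
Maximum = 22.
Difference = 18 − 22 = -4.

-4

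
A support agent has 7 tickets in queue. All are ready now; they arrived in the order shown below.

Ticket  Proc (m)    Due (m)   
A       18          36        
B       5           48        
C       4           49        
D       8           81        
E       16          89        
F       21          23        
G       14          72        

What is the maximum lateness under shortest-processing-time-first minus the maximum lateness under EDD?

60

SPT (increasing processing time): C B D G E A F.
C: 0→4, due 49, lateness -45
B: 4→9, due 48, lateness -39
D: 9→17, due 81, lateness -64
G: 17→31, due 72, lateness -41
E: 31→47, due 89, lateness -42
A: 47→65, due 36, lateness 29
F: 65→86, due 23, lateness 63
Maximum = 63.
EDD (increasing due date): F A B C G D E.
F: 0→21, due 23, lateness -2
A: 21→39, due 36, lateness 3
B: 39→44, due 48, lateness -4
C: 44→48, due 49, lateness -1
G: 48→62, due 72, lateness -10
D: 62→70, due 81, lateness -11
E: 70→86, due 89, lateness -3
Maximum = 3.
Difference = 63 − 3 = 60.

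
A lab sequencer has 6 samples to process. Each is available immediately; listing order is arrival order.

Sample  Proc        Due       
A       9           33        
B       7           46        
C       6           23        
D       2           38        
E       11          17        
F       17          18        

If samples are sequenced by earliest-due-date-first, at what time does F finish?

28

EDD (increasing due date): E F C A D B.
E: 0→11
F: 11→28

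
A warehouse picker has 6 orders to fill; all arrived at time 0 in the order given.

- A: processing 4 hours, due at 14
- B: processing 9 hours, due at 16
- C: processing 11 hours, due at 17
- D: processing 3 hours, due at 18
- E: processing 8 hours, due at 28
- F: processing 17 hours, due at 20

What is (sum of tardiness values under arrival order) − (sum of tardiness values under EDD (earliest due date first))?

-9

FIFO (arrival order): A B C D E F.
A: 0→4, due 14, tardiness 0
B: 4→13, due 16, tardiness 0
C: 13→24, due 17, tardiness 7
D: 24→27, due 18, tardiness 9
E: 27→35, due 28, tardiness 7
F: 35→52, due 20, tardiness 32
Sum = 0+0+7+9+7+32 = 55.
EDD (increasing due date): A B C D F E.
A: 0→4, due 14, tardiness 0
B: 4→13, due 16, tardiness 0
C: 13→24, due 17, tardiness 7
D: 24→27, due 18, tardiness 9
F: 27→44, due 20, tardiness 24
E: 44→52, due 28, tardiness 24
Sum = 0+0+7+9+24+24 = 64.
Difference = 55 − 64 = -9.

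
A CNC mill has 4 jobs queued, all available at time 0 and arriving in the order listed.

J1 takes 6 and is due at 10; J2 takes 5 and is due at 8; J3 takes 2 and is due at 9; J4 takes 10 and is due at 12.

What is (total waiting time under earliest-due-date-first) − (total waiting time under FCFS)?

-5

EDD (increasing due date): J2 J3 J1 J4.
J2: waits 0, runs 0→5
J3: waits 5, runs 5→7
J1: waits 7, runs 7→13
J4: waits 13, runs 13→23
Sum = 0+5+7+13 = 25.
FIFO (arrival order): J1 J2 J3 J4.
J1: waits 0, runs 0→6
J2: waits 6, runs 6→11
J3: waits 11, runs 11→13
J4: waits 13, runs 13→23
Sum = 0+6+11+13 = 30.
Difference = 25 − 30 = -5.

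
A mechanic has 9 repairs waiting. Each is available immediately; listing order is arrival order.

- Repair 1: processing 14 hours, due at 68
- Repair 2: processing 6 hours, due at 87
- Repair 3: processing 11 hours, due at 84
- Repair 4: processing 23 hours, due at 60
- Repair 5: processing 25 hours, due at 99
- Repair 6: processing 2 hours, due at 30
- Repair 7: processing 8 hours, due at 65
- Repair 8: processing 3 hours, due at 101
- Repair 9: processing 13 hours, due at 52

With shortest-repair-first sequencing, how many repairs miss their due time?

SPT (increasing processing time): Repair 6 Repair 8 Repair 2 Repair 7 Repair 3 Repair 9 Repair 1 Repair 4 Repair 5.
Repair 6: 0→2, due 30, tardiness 0
Repair 8: 2→5, due 101, tardiness 0
Repair 2: 5→11, due 87, tardiness 0
Repair 7: 11→19, due 65, tardiness 0
Repair 3: 19→30, due 84, tardiness 0
Repair 9: 30→43, due 52, tardiness 0
Repair 1: 43→57, due 68, tardiness 0
Repair 4: 57→80, due 60, tardiness 20
Repair 5: 80→105, due 99, tardiness 6
Late repairs: 2.

2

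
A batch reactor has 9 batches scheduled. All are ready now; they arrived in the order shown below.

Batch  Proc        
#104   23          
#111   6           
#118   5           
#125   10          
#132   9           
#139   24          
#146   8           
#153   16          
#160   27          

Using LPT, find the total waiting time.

LPT (decreasing processing time): #160 #139 #104 #153 #125 #132 #146 #111 #118.
#160: waits 0, runs 0→27
#139: waits 27, runs 27→51
#104: waits 51, runs 51→74
#153: waits 74, runs 74→90
#125: waits 90, runs 90→100
#132: waits 100, runs 100→109
#146: waits 109, runs 109→117
#111: waits 117, runs 117→123
#118: waits 123, runs 123→128
Sum = 0+27+51+74+90+100+109+117+123 = 691.

691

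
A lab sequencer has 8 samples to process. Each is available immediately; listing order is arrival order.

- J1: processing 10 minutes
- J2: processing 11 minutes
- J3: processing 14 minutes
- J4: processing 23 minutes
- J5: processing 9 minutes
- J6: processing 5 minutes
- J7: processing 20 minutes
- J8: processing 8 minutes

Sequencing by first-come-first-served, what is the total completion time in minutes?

FIFO (arrival order): J1 J2 J3 J4 J5 J6 J7 J8.
J1: 0→10
J2: 10→21
J3: 21→35
J4: 35→58
J5: 58→67
J6: 67→72
J7: 72→92
J8: 92→100
Sum = 10+21+35+58+67+72+92+100 = 455.

455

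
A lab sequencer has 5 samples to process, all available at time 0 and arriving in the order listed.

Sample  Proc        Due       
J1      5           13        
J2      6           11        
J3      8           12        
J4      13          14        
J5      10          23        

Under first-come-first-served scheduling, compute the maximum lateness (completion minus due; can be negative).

FIFO (arrival order): J1 J2 J3 J4 J5.
J1: 0→5, due 13, lateness -8
J2: 5→11, due 11, lateness 0
J3: 11→19, due 12, lateness 7
J4: 19→32, due 14, lateness 18
J5: 32→42, due 23, lateness 19
Maximum = 19.

19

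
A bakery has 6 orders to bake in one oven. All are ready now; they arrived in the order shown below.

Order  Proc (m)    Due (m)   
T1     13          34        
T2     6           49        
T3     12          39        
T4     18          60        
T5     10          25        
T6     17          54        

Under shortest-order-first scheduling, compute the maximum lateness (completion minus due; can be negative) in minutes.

16

SPT (increasing processing time): T2 T5 T3 T1 T6 T4.
T2: 0→6, due 49, lateness -43
T5: 6→16, due 25, lateness -9
T3: 16→28, due 39, lateness -11
T1: 28→41, due 34, lateness 7
T6: 41→58, due 54, lateness 4
T4: 58→76, due 60, lateness 16
Maximum = 16.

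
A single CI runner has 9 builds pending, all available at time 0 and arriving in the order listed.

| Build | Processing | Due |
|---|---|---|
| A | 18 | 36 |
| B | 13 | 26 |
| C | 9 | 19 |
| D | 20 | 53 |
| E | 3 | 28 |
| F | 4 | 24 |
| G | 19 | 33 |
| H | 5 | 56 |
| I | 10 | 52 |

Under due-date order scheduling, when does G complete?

48

EDD (increasing due date): C F B E G A I D H.
C: 0→9
F: 9→13
B: 13→26
E: 26→29
G: 29→48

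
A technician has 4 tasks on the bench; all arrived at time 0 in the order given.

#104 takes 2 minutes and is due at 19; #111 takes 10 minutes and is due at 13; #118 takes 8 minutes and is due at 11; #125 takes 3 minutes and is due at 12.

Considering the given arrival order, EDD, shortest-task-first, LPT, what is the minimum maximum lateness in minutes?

FIFO (arrival order): #104 #111 #118 #125.
#104: 0→2, due 19, lateness -17
#111: 2→12, due 13, lateness -1
#118: 12→20, due 11, lateness 9
#125: 20→23, due 12, lateness 11
Maximum = 11.
EDD (increasing due date): #118 #125 #111 #104.
#118: 0→8, due 11, lateness -3
#125: 8→11, due 12, lateness -1
#111: 11→21, due 13, lateness 8
#104: 21→23, due 19, lateness 4
Maximum = 8.
SPT (increasing processing time): #104 #125 #118 #111.
#104: 0→2, due 19, lateness -17
#125: 2→5, due 12, lateness -7
#118: 5→13, due 11, lateness 2
#111: 13→23, due 13, lateness 10
Maximum = 10.
LPT (decreasing processing time): #111 #118 #125 #104.
#111: 0→10, due 13, lateness -3
#118: 10→18, due 11, lateness 7
#125: 18→21, due 12, lateness 9
#104: 21→23, due 19, lateness 4
Maximum = 9.
FIFO 11, EDD 8, SPT 10, LPT 9 → minimum 8.

8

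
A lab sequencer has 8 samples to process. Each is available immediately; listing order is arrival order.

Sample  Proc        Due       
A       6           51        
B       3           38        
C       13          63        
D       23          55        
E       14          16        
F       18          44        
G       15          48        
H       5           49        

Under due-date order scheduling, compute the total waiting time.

EDD (increasing due date): E B F G H A D C.
E: waits 0, runs 0→14
B: waits 14, runs 14→17
F: waits 17, runs 17→35
G: waits 35, runs 35→50
H: waits 50, runs 50→55
A: waits 55, runs 55→61
D: waits 61, runs 61→84
C: waits 84, runs 84→97
Sum = 0+14+17+35+50+55+61+84 = 316.

316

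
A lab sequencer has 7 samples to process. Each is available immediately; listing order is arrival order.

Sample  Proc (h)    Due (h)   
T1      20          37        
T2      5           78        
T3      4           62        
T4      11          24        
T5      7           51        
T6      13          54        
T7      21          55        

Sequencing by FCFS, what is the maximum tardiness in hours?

26

FIFO (arrival order): T1 T2 T3 T4 T5 T6 T7.
T1: 0→20, due 37, tardiness 0
T2: 20→25, due 78, tardiness 0
T3: 25→29, due 62, tardiness 0
T4: 29→40, due 24, tardiness 16
T5: 40→47, due 51, tardiness 0
T6: 47→60, due 54, tardiness 6
T7: 60→81, due 55, tardiness 26
Maximum = 26.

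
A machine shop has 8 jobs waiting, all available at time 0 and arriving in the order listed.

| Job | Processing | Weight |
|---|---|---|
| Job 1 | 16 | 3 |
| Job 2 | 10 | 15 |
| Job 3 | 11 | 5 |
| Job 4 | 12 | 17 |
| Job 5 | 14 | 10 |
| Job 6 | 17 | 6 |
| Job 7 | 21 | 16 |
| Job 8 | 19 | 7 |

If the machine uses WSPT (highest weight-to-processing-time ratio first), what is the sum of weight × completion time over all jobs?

WSPT (decreasing weight/processing-time ratio): Job 2 Job 4 Job 7 Job 5 Job 3 Job 8 Job 6 Job 1.
Job 2: finishes 10, weight 15, w·C = 150
Job 4: finishes 22, weight 17, w·C = 374
Job 7: finishes 43, weight 16, w·C = 688
Job 5: finishes 57, weight 10, w·C = 570
Job 3: finishes 68, weight 5, w·C = 340
Job 8: finishes 87, weight 7, w·C = 609
Job 6: finishes 104, weight 6, w·C = 624
Job 1: finishes 120, weight 3, w·C = 360
Sum = 150+374+688+570+340+609+624+360 = 3715.

3715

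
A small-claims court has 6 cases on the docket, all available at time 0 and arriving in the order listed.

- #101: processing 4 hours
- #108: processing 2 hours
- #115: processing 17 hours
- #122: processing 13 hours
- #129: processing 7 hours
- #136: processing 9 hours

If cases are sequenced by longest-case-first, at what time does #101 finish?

50

LPT (decreasing processing time): #115 #122 #136 #129 #101 #108.
#115: 0→17
#122: 17→30
#136: 30→39
#129: 39→46
#101: 46→50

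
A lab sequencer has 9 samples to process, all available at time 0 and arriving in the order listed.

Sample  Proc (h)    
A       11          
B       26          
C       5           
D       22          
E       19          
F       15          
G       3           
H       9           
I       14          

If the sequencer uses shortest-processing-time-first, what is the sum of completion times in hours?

SPT (increasing processing time): G C H A I F E D B.
G: 0→3
C: 3→8
H: 8→17
A: 17→28
I: 28→42
F: 42→57
E: 57→76
D: 76→98
B: 98→124
Sum = 3+8+17+28+42+57+76+98+124 = 453.

453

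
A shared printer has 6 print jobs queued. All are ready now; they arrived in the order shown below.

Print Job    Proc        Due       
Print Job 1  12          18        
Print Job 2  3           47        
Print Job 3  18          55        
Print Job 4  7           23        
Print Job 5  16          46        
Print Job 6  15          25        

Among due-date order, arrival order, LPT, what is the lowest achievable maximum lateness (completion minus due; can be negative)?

16

EDD (increasing due date): Print Job 1 Print Job 4 Print Job 6 Print Job 5 Print Job 2 Print Job 3.
Print Job 1: 0→12, due 18, lateness -6
Print Job 4: 12→19, due 23, lateness -4
Print Job 6: 19→34, due 25, lateness 9
Print Job 5: 34→50, due 46, lateness 4
Print Job 2: 50→53, due 47, lateness 6
Print Job 3: 53→71, due 55, lateness 16
Maximum = 16.
FIFO (arrival order): Print Job 1 Print Job 2 Print Job 3 Print Job 4 Print Job 5 Print Job 6.
Print Job 1: 0→12, due 18, lateness -6
Print Job 2: 12→15, due 47, lateness -32
Print Job 3: 15→33, due 55, lateness -22
Print Job 4: 33→40, due 23, lateness 17
Print Job 5: 40→56, due 46, lateness 10
Print Job 6: 56→71, due 25, lateness 46
Maximum = 46.
LPT (decreasing processing time): Print Job 3 Print Job 5 Print Job 6 Print Job 1 Print Job 4 Print Job 2.
Print Job 3: 0→18, due 55, lateness -37
Print Job 5: 18→34, due 46, lateness -12
Print Job 6: 34→49, due 25, lateness 24
Print Job 1: 49→61, due 18, lateness 43
Print Job 4: 61→68, due 23, lateness 45
Print Job 2: 68→71, due 47, lateness 24
Maximum = 45.
EDD 16, FIFO 46, LPT 45 → minimum 16.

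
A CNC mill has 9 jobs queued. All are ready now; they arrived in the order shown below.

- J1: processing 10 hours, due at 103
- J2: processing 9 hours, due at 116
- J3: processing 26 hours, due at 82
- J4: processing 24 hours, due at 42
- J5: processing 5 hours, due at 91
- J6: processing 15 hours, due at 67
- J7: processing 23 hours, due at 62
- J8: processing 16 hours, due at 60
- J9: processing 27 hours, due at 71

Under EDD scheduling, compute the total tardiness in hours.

222

EDD (increasing due date): J4 J8 J7 J6 J9 J3 J5 J1 J2.
J4: 0→24, due 42, tardiness 0
J8: 24→40, due 60, tardiness 0
J7: 40→63, due 62, tardiness 1
J6: 63→78, due 67, tardiness 11
J9: 78→105, due 71, tardiness 34
J3: 105→131, due 82, tardiness 49
J5: 131→136, due 91, tardiness 45
J1: 136→146, due 103, tardiness 43
J2: 146→155, due 116, tardiness 39
Sum = 0+0+1+11+34+49+45+43+39 = 222.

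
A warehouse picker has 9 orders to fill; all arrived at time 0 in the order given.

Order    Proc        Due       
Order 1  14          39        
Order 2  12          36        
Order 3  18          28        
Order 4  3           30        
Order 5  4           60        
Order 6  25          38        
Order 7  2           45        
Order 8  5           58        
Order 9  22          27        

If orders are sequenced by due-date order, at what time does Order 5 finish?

105

EDD (increasing due date): Order 9 Order 3 Order 4 Order 2 Order 6 Order 1 Order 7 Order 8 Order 5.
Order 9: 0→22
Order 3: 22→40
Order 4: 40→43
Order 2: 43→55
Order 6: 55→80
Order 1: 80→94
Order 7: 94→96
Order 8: 96→101
Order 5: 101→105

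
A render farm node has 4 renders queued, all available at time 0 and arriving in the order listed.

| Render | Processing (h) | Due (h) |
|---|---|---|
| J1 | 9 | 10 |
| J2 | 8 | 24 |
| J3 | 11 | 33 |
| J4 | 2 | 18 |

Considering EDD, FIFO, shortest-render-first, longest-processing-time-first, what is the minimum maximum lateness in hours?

EDD (increasing due date): J1 J4 J2 J3.
J1: 0→9, due 10, lateness -1
J4: 9→11, due 18, lateness -7
J2: 11→19, due 24, lateness -5
J3: 19→30, due 33, lateness -3
Maximum = -1.
FIFO (arrival order): J1 J2 J3 J4.
J1: 0→9, due 10, lateness -1
J2: 9→17, due 24, lateness -7
J3: 17→28, due 33, lateness -5
J4: 28→30, due 18, lateness 12
Maximum = 12.
SPT (increasing processing time): J4 J2 J1 J3.
J4: 0→2, due 18, lateness -16
J2: 2→10, due 24, lateness -14
J1: 10→19, due 10, lateness 9
J3: 19→30, due 33, lateness -3
Maximum = 9.
LPT (decreasing processing time): J3 J1 J2 J4.
J3: 0→11, due 33, lateness -22
J1: 11→20, due 10, lateness 10
J2: 20→28, due 24, lateness 4
J4: 28→30, due 18, lateness 12
Maximum = 12.
EDD -1, FIFO 12, SPT 9, LPT 12 → minimum -1.

-1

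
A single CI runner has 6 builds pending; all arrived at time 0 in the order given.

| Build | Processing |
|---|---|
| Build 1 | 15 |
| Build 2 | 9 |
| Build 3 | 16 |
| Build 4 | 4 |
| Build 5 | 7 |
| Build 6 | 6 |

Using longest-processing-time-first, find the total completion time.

LPT (decreasing processing time): Build 3 Build 1 Build 2 Build 5 Build 6 Build 4.
Build 3: 0→16
Build 1: 16→31
Build 2: 31→40
Build 5: 40→47
Build 6: 47→53
Build 4: 53→57
Sum = 16+31+40+47+53+57 = 244.

244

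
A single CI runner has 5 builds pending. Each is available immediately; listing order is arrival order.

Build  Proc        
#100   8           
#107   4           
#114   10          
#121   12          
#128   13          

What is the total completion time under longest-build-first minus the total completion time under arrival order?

40

LPT (decreasing processing time): #128 #121 #114 #100 #107.
#128: 0→13
#121: 13→25
#114: 25→35
#100: 35→43
#107: 43→47
Sum = 13+25+35+43+47 = 163.
FIFO (arrival order): #100 #107 #114 #121 #128.
#100: 0→8
#107: 8→12
#114: 12→22
#121: 22→34
#128: 34→47
Sum = 8+12+22+34+47 = 123.
Difference = 163 − 123 = 40.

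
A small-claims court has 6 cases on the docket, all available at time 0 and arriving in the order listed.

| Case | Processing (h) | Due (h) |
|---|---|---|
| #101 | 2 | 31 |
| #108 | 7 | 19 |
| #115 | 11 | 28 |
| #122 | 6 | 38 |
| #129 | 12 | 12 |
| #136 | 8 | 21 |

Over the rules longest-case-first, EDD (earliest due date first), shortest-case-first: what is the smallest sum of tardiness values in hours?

LPT (decreasing processing time): #129 #115 #136 #108 #122 #101.
#129: 0→12, due 12, tardiness 0
#115: 12→23, due 28, tardiness 0
#136: 23→31, due 21, tardiness 10
#108: 31→38, due 19, tardiness 19
#122: 38→44, due 38, tardiness 6
#101: 44→46, due 31, tardiness 15
Sum = 0+0+10+19+6+15 = 50.
EDD (increasing due date): #129 #108 #136 #115 #101 #122.
#129: 0→12, due 12, tardiness 0
#108: 12→19, due 19, tardiness 0
#136: 19→27, due 21, tardiness 6
#115: 27→38, due 28, tardiness 10
#101: 38→40, due 31, tardiness 9
#122: 40→46, due 38, tardiness 8
Sum = 0+0+6+10+9+8 = 33.
SPT (increasing processing time): #101 #122 #108 #136 #115 #129.
#101: 0→2, due 31, tardiness 0
#122: 2→8, due 38, tardiness 0
#108: 8→15, due 19, tardiness 0
#136: 15→23, due 21, tardiness 2
#115: 23→34, due 28, tardiness 6
#129: 34→46, due 12, tardiness 34
Sum = 0+0+0+2+6+34 = 42.
LPT 50, EDD 33, SPT 42 → minimum 33.

33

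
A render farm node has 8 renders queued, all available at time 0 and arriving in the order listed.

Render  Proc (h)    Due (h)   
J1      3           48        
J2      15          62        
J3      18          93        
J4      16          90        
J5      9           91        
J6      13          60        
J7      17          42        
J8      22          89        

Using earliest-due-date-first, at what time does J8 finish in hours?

70

EDD (increasing due date): J7 J1 J6 J2 J8 J4 J5 J3.
J7: 0→17
J1: 17→20
J6: 20→33
J2: 33→48
J8: 48→70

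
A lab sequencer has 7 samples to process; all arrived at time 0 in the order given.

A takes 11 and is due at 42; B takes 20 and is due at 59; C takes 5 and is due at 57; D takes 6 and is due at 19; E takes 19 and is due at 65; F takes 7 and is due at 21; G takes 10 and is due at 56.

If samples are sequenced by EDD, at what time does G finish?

34

EDD (increasing due date): D F A G C B E.
D: 0→6
F: 6→13
A: 13→24
G: 24→34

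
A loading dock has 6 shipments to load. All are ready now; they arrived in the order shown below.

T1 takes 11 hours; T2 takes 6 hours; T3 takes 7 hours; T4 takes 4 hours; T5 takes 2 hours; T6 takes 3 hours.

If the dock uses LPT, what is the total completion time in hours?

LPT (decreasing processing time): T1 T3 T2 T4 T6 T5.
T1: 0→11
T3: 11→18
T2: 18→24
T4: 24→28
T6: 28→31
T5: 31→33
Sum = 11+18+24+28+31+33 = 145.

145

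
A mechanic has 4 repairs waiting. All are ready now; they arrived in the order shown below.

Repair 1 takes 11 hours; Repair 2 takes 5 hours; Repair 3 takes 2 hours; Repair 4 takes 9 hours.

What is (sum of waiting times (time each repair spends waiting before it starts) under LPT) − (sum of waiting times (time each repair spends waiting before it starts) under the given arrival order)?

LPT (decreasing processing time): Repair 1 Repair 4 Repair 2 Repair 3.
Repair 1: waits 0, runs 0→11
Repair 4: waits 11, runs 11→20
Repair 2: waits 20, runs 20→25
Repair 3: waits 25, runs 25→27
Sum = 0+11+20+25 = 56.
FIFO (arrival order): Repair 1 Repair 2 Repair 3 Repair 4.
Repair 1: waits 0, runs 0→11
Repair 2: waits 11, runs 11→16
Repair 3: waits 16, runs 16→18
Repair 4: waits 18, runs 18→27
Sum = 0+11+16+18 = 45.
Difference = 56 − 45 = 11.

11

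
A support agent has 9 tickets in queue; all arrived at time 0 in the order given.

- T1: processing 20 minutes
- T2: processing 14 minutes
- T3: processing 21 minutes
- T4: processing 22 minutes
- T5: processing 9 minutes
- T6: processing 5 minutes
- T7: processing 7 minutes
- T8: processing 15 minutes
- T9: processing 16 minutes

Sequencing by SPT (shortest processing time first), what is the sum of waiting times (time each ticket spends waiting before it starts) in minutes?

SPT (increasing processing time): T6 T7 T5 T2 T8 T9 T1 T3 T4.
T6: waits 0, runs 0→5
T7: waits 5, runs 5→12
T5: waits 12, runs 12→21
T2: waits 21, runs 21→35
T8: waits 35, runs 35→50
T9: waits 50, runs 50→66
T1: waits 66, runs 66→86
T3: waits 86, runs 86→107
T4: waits 107, runs 107→129
Sum = 0+5+12+21+35+50+66+86+107 = 382.

382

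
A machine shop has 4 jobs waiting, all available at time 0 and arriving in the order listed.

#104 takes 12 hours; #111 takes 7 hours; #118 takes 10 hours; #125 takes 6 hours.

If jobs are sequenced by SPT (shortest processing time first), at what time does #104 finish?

35

SPT (increasing processing time): #125 #111 #118 #104.
#125: 0→6
#111: 6→13
#118: 13→23
#104: 23→35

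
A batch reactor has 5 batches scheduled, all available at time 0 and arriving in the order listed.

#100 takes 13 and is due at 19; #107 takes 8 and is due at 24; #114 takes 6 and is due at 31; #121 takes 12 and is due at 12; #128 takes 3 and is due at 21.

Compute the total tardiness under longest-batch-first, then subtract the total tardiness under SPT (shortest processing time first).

LPT (decreasing processing time): #100 #121 #107 #114 #128.
#100: 0→13, due 19, tardiness 0
#121: 13→25, due 12, tardiness 13
#107: 25→33, due 24, tardiness 9
#114: 33→39, due 31, tardiness 8
#128: 39→42, due 21, tardiness 21
Sum = 0+13+9+8+21 = 51.
SPT (increasing processing time): #128 #114 #107 #121 #100.
#128: 0→3, due 21, tardiness 0
#114: 3→9, due 31, tardiness 0
#107: 9→17, due 24, tardiness 0
#121: 17→29, due 12, tardiness 17
#100: 29→42, due 19, tardiness 23
Sum = 0+0+0+17+23 = 40.
Difference = 51 − 40 = 11.

11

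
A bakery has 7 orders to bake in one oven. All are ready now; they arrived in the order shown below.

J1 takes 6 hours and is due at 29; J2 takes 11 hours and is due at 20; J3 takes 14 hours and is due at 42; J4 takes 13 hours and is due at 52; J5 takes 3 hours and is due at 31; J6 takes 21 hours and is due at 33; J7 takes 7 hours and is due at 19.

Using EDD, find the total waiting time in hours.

EDD (increasing due date): J7 J2 J1 J5 J6 J3 J4.
J7: waits 0, runs 0→7
J2: waits 7, runs 7→18
J1: waits 18, runs 18→24
J5: waits 24, runs 24→27
J6: waits 27, runs 27→48
J3: waits 48, runs 48→62
J4: waits 62, runs 62→75
Sum = 0+7+18+24+27+48+62 = 186.

186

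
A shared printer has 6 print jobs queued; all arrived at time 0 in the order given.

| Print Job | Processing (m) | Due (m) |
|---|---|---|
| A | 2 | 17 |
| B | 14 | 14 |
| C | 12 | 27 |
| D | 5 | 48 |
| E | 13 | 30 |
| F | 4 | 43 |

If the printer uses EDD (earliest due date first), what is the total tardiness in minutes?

16

EDD (increasing due date): B A C E F D.
B: 0→14, due 14, tardiness 0
A: 14→16, due 17, tardiness 0
C: 16→28, due 27, tardiness 1
E: 28→41, due 30, tardiness 11
F: 41→45, due 43, tardiness 2
D: 45→50, due 48, tardiness 2
Sum = 0+0+1+11+2+2 = 16.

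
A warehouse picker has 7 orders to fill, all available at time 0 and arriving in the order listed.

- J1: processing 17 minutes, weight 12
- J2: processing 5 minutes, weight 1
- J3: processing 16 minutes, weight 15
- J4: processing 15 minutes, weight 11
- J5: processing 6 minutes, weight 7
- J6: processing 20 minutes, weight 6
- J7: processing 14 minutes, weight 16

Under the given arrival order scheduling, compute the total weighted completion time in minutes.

3754

FIFO (arrival order): J1 J2 J3 J4 J5 J6 J7.
J1: finishes 17, weight 12, w·C = 204
J2: finishes 22, weight 1, w·C = 22
J3: finishes 38, weight 15, w·C = 570
J4: finishes 53, weight 11, w·C = 583
J5: finishes 59, weight 7, w·C = 413
J6: finishes 79, weight 6, w·C = 474
J7: finishes 93, weight 16, w·C = 1488
Sum = 204+22+570+583+413+474+1488 = 3754.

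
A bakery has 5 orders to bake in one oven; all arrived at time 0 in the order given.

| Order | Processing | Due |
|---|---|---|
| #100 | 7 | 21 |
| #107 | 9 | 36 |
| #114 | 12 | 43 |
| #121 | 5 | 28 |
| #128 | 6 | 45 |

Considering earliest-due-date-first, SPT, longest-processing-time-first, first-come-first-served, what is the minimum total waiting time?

61

EDD (increasing due date): #100 #121 #107 #114 #128.
#100: waits 0, runs 0→7
#121: waits 7, runs 7→12
#107: waits 12, runs 12→21
#114: waits 21, runs 21→33
#128: waits 33, runs 33→39
Sum = 0+7+12+21+33 = 73.
SPT (increasing processing time): #121 #128 #100 #107 #114.
#121: waits 0, runs 0→5
#128: waits 5, runs 5→11
#100: waits 11, runs 11→18
#107: waits 18, runs 18→27
#114: waits 27, runs 27→39
Sum = 0+5+11+18+27 = 61.
LPT (decreasing processing time): #114 #107 #100 #128 #121.
#114: waits 0, runs 0→12
#107: waits 12, runs 12→21
#100: waits 21, runs 21→28
#128: waits 28, runs 28→34
#121: waits 34, runs 34→39
Sum = 0+12+21+28+34 = 95.
FIFO (arrival order): #100 #107 #114 #121 #128.
#100: waits 0, runs 0→7
#107: waits 7, runs 7→16
#114: waits 16, runs 16→28
#121: waits 28, runs 28→33
#128: waits 33, runs 33→39
Sum = 0+7+16+28+33 = 84.
EDD 73, SPT 61, LPT 95, FIFO 84 → minimum 61.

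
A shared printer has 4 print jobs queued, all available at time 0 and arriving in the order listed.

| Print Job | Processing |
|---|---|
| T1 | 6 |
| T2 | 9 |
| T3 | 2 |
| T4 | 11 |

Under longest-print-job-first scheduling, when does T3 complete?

LPT (decreasing processing time): T4 T2 T1 T3.
T4: 0→11
T2: 11→20
T1: 20→26
T3: 26→28

28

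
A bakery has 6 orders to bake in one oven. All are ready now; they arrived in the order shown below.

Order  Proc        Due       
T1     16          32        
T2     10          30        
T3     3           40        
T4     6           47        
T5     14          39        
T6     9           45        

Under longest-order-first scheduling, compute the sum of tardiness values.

LPT (decreasing processing time): T1 T5 T2 T6 T4 T3.
T1: 0→16, due 32, tardiness 0
T5: 16→30, due 39, tardiness 0
T2: 30→40, due 30, tardiness 10
T6: 40→49, due 45, tardiness 4
T4: 49→55, due 47, tardiness 8
T3: 55→58, due 40, tardiness 18
Sum = 0+0+10+4+8+18 = 40.

40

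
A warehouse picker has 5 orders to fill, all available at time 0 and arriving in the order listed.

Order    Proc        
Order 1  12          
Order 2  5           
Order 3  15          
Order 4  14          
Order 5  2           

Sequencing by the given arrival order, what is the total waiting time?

107

FIFO (arrival order): Order 1 Order 2 Order 3 Order 4 Order 5.
Order 1: waits 0, runs 0→12
Order 2: waits 12, runs 12→17
Order 3: waits 17, runs 17→32
Order 4: waits 32, runs 32→46
Order 5: waits 46, runs 46→48
Sum = 0+12+17+32+46 = 107.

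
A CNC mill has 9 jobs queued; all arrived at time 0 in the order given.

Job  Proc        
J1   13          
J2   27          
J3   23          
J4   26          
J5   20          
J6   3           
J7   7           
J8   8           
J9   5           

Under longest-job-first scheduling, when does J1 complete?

LPT (decreasing processing time): J2 J4 J3 J5 J1 J8 J7 J9 J6.
J2: 0→27
J4: 27→53
J3: 53→76
J5: 76→96
J1: 96→109

109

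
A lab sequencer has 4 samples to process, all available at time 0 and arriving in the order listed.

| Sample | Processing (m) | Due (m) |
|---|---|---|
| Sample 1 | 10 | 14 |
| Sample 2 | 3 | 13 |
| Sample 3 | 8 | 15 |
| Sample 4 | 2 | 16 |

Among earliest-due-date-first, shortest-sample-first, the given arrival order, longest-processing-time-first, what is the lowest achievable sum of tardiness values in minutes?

EDD (increasing due date): Sample 2 Sample 1 Sample 3 Sample 4.
Sample 2: 0→3, due 13, tardiness 0
Sample 1: 3→13, due 14, tardiness 0
Sample 3: 13→21, due 15, tardiness 6
Sample 4: 21→23, due 16, tardiness 7
Sum = 0+0+6+7 = 13.
SPT (increasing processing time): Sample 4 Sample 2 Sample 3 Sample 1.
Sample 4: 0→2, due 16, tardiness 0
Sample 2: 2→5, due 13, tardiness 0
Sample 3: 5→13, due 15, tardiness 0
Sample 1: 13→23, due 14, tardiness 9
Sum = 0+0+0+9 = 9.
FIFO (arrival order): Sample 1 Sample 2 Sample 3 Sample 4.
Sample 1: 0→10, due 14, tardiness 0
Sample 2: 10→13, due 13, tardiness 0
Sample 3: 13→21, due 15, tardiness 6
Sample 4: 21→23, due 16, tardiness 7
Sum = 0+0+6+7 = 13.
LPT (decreasing processing time): Sample 1 Sample 3 Sample 2 Sample 4.
Sample 1: 0→10, due 14, tardiness 0
Sample 3: 10→18, due 15, tardiness 3
Sample 2: 18→21, due 13, tardiness 8
Sample 4: 21→23, due 16, tardiness 7
Sum = 0+3+8+7 = 18.
EDD 13, SPT 9, FIFO 13, LPT 18 → minimum 9.

9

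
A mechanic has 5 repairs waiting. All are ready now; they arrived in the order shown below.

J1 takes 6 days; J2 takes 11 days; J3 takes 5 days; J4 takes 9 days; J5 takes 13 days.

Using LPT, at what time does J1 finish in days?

LPT (decreasing processing time): J5 J2 J4 J1 J3.
J5: 0→13
J2: 13→24
J4: 24→33
J1: 33→39

39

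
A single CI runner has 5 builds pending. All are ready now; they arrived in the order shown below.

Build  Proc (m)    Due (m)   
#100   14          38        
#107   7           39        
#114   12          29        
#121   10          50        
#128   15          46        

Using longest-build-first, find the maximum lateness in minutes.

19

LPT (decreasing processing time): #128 #100 #114 #121 #107.
#128: 0→15, due 46, lateness -31
#100: 15→29, due 38, lateness -9
#114: 29→41, due 29, lateness 12
#121: 41→51, due 50, lateness 1
#107: 51→58, due 39, lateness 19
Maximum = 19.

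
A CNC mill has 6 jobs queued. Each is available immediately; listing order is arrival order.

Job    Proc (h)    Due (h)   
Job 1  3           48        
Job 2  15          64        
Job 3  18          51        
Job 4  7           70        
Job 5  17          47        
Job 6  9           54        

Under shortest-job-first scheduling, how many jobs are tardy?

2

SPT (increasing processing time): Job 1 Job 4 Job 6 Job 2 Job 5 Job 3.
Job 1: 0→3, due 48, tardiness 0
Job 4: 3→10, due 70, tardiness 0
Job 6: 10→19, due 54, tardiness 0
Job 2: 19→34, due 64, tardiness 0
Job 5: 34→51, due 47, tardiness 4
Job 3: 51→69, due 51, tardiness 18
Late jobs: 2.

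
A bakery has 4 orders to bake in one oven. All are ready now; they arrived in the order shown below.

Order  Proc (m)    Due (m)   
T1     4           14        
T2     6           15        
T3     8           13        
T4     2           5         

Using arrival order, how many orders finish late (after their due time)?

FIFO (arrival order): T1 T2 T3 T4.
T1: 0→4, due 14, tardiness 0
T2: 4→10, due 15, tardiness 0
T3: 10→18, due 13, tardiness 5
T4: 18→20, due 5, tardiness 15
Late orders: 2.

2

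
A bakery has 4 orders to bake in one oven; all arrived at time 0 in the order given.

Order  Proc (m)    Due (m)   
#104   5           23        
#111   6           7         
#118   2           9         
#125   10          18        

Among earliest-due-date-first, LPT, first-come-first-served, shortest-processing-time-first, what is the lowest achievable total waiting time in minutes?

22

EDD (increasing due date): #111 #118 #125 #104.
#111: waits 0, runs 0→6
#118: waits 6, runs 6→8
#125: waits 8, runs 8→18
#104: waits 18, runs 18→23
Sum = 0+6+8+18 = 32.
LPT (decreasing processing time): #125 #111 #104 #118.
#125: waits 0, runs 0→10
#111: waits 10, runs 10→16
#104: waits 16, runs 16→21
#118: waits 21, runs 21→23
Sum = 0+10+16+21 = 47.
FIFO (arrival order): #104 #111 #118 #125.
#104: waits 0, runs 0→5
#111: waits 5, runs 5→11
#118: waits 11, runs 11→13
#125: waits 13, runs 13→23
Sum = 0+5+11+13 = 29.
SPT (increasing processing time): #118 #104 #111 #125.
#118: waits 0, runs 0→2
#104: waits 2, runs 2→7
#111: waits 7, runs 7→13
#125: waits 13, runs 13→23
Sum = 0+2+7+13 = 22.
EDD 32, LPT 47, FIFO 29, SPT 22 → minimum 22.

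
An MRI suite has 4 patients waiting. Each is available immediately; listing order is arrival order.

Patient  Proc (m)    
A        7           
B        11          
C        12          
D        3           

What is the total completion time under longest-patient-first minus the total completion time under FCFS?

LPT (decreasing processing time): C B A D.
C: 0→12
B: 12→23
A: 23→30
D: 30→33
Sum = 12+23+30+33 = 98.
FIFO (arrival order): A B C D.
A: 0→7
B: 7→18
C: 18→30
D: 30→33
Sum = 7+18+30+33 = 88.
Difference = 98 − 88 = 10.

10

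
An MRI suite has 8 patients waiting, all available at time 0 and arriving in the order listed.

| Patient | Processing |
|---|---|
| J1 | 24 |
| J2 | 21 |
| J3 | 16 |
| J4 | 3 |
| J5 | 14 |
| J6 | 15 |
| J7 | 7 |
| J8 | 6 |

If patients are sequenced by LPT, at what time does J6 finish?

LPT (decreasing processing time): J1 J2 J3 J6 J5 J7 J8 J4.
J1: 0→24
J2: 24→45
J3: 45→61
J6: 61→76

76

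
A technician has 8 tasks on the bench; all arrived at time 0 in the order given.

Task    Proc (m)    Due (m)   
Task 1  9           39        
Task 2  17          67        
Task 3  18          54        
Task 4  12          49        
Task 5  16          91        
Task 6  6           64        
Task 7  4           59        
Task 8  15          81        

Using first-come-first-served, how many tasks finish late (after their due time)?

4

FIFO (arrival order): Task 1 Task 2 Task 3 Task 4 Task 5 Task 6 Task 7 Task 8.
Task 1: 0→9, due 39, tardiness 0
Task 2: 9→26, due 67, tardiness 0
Task 3: 26→44, due 54, tardiness 0
Task 4: 44→56, due 49, tardiness 7
Task 5: 56→72, due 91, tardiness 0
Task 6: 72→78, due 64, tardiness 14
Task 7: 78→82, due 59, tardiness 23
Task 8: 82→97, due 81, tardiness 16
Late tasks: 4.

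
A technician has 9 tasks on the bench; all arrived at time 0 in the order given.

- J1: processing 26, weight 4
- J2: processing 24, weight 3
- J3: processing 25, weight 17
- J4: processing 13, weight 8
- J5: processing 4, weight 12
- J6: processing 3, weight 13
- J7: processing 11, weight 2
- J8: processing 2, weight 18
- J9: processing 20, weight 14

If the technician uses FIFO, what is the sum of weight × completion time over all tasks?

8520

FIFO (arrival order): J1 J2 J3 J4 J5 J6 J7 J8 J9.
J1: finishes 26, weight 4, w·C = 104
J2: finishes 50, weight 3, w·C = 150
J3: finishes 75, weight 17, w·C = 1275
J4: finishes 88, weight 8, w·C = 704
J5: finishes 92, weight 12, w·C = 1104
J6: finishes 95, weight 13, w·C = 1235
J7: finishes 106, weight 2, w·C = 212
J8: finishes 108, weight 18, w·C = 1944
J9: finishes 128, weight 14, w·C = 1792
Sum = 104+150+1275+704+1104+1235+212+1944+1792 = 8520.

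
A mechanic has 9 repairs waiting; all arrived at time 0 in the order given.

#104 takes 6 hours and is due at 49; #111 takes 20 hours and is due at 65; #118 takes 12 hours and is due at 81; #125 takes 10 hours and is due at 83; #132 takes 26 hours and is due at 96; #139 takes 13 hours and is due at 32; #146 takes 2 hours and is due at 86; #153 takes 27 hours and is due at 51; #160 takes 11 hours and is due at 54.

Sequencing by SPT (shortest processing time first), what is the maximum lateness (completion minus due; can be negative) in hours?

76

SPT (increasing processing time): #146 #104 #125 #160 #118 #139 #111 #132 #153.
#146: 0→2, due 86, lateness -84
#104: 2→8, due 49, lateness -41
#125: 8→18, due 83, lateness -65
#160: 18→29, due 54, lateness -25
#118: 29→41, due 81, lateness -40
#139: 41→54, due 32, lateness 22
#111: 54→74, due 65, lateness 9
#132: 74→100, due 96, lateness 4
#153: 100→127, due 51, lateness 76
Maximum = 76.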